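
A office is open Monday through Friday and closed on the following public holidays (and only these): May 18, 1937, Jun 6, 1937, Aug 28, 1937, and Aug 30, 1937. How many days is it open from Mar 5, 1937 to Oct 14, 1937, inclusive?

158

Mar 5, 1937 is a Friday.
That's 224 days from start to end, counting both.
224 = 7 × 32, so the span is exactly 32 full weeks.
Each full week contributes 5 weekdays (Mon–Fri): 32 × 5 = 160.
Total: 160.
Holidays: May 18, 1937 (Tue); Jun 6, 1937 (Sun); Aug 28, 1937 (Sat); Aug 30, 1937 (Mon).
2 of the 4 holidays fall on weekdays; the rest are weekends and were already excluded.
Business days: 160 − 2 = 158.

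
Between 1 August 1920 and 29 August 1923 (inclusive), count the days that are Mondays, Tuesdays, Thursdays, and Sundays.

1 August 1920 is a Sunday.
The range spans 1124 days (inclusive of both endpoints).
1124 = 7 × 160 + 4, so there are 160 full weeks plus 4 extra days.
Each full week contributes 4 days from the set (Mon, Tue, Thu, Sun): 160 × 4 = 640.
The 4 extra days are Sun, Mon, Tue, Wed — 3 of them qualify.
Total: 640 + 3 = 643.

643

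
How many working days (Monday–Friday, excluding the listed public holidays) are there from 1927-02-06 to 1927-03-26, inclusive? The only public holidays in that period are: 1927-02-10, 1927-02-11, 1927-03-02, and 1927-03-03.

1927-02-06 is a Sunday.
The range spans 49 days (inclusive of both endpoints).
49 = 7 × 7, so the span is exactly 7 full weeks.
Each full week contributes 5 weekdays (Mon–Fri): 7 × 5 = 35.
Holidays: 1927-02-10 (Thu); 1927-02-11 (Fri); 1927-03-02 (Wed); 1927-03-03 (Thu).
All 4 holidays fall on weekdays, so subtract 4.
Business days: 35 − 4 = 31.

31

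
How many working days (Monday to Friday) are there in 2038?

261

Jan 1, 2038 is a Friday.
The range spans 365 days (inclusive of both endpoints).
365 = 7 × 52 + 1, so there are 52 full weeks plus 1 extra day.
Each full week contributes 5 weekdays (Mon–Fri): 52 × 5 = 260.
The 1 extra day is Friday — 1 of them qualifies.
Total: 260 + 1 = 261.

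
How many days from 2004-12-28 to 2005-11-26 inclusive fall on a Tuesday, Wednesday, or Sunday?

2004-12-28 is a Tuesday.
From 2004-12-28 to 2005-11-26 is 334 days inclusive.
334 = 7 × 47 + 5, so there are 47 full weeks plus 5 extra days.
Each full week contributes 3 days from the set (Tue, Wed, Sun): 47 × 3 = 141.
The 5 extra days are Tue, Wed, Thu, Fri, Sat — 2 of them qualify.
Total: 141 + 2 = 143.

143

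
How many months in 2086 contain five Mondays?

4

A month has five Mondays exactly when Monday falls within its first (length − 28) days.
Jan: 31 days, starts Tue → 5 of Tue, Wed, Thu
Feb: 28 days, starts Fri → 5 of (none)
Mar: 31 days, starts Fri → 5 of Fri, Sat, Sun
Apr: 30 days, starts Mon → 5 of Mon, Tue ✓
May: 31 days, starts Wed → 5 of Wed, Thu, Fri
Jun: 30 days, starts Sat → 5 of Sat, Sun
Jul: 31 days, starts Mon → 5 of Mon, Tue, Wed ✓
Aug: 31 days, starts Thu → 5 of Thu, Fri, Sat
Sep: 30 days, starts Sun → 5 of Sun, Mon ✓
Oct: 31 days, starts Tue → 5 of Tue, Wed, Thu
Nov: 30 days, starts Fri → 5 of Fri, Sat
Dec: 31 days, starts Sun → 5 of Sun, Mon, Tue ✓
Months with five Mondays: Apr, Jul, Sep, Dec.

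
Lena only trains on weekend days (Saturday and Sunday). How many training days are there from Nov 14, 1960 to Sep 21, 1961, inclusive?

88

Nov 14, 1960 is a Monday.
The range spans 312 days (inclusive of both endpoints).
312 = 7 × 44 + 4, so there are 44 full weeks plus 4 extra days.
Each full week contributes 2 weekend days (Sat, Sun): 44 × 2 = 88.
The 4 extra days are Monday, Tuesday, Wednesday, Thursday — none qualify.
Total: 88 + 0 = 88.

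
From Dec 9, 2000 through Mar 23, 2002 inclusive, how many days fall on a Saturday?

68 Saturdays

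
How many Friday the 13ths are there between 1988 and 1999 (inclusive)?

20

Friday-the-13ths by year:
1988: May
1989: Jan, Oct
1990: Apr, Jul
1991: Sep, Dec
1992: Mar, Nov
1993: Aug
1994: May
1995: Jan, Oct
1996: Sep, Dec
1997: Jun
1998: Feb, Mar, Nov
1999: Aug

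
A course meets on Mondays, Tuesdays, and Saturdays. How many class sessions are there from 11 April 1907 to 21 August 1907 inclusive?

57

11 April 1907 is a Thursday.
That's 133 days from start to end, counting both.
133 = 7 × 19, so the span is exactly 19 full weeks.
Each full week contributes 3 days from the set (Mon, Tue, Sat): 19 × 3 = 57.
Total: 57.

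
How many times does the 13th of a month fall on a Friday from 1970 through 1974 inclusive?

9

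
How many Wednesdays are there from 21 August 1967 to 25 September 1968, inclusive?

58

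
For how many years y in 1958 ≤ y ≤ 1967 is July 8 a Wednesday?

2

Day of week of July 8 in each year:
1958: Tue, 1959: Wed ✓, 1960: Fri, 1961: Sat, 1962: Sun, 1963: Mon, 1964: Wed ✓, 1965: Thu, 1966: Fri, 1967: Sat
Wednesdays: 1959, 1964.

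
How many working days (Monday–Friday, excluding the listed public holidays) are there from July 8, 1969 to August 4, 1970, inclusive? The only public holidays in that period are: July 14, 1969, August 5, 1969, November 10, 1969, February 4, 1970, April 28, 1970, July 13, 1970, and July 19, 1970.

July 8, 1969 is a Tuesday.
The range spans 393 days (inclusive of both endpoints).
393 = 7 × 56 + 1, so there are 56 full weeks plus 1 extra day.
Each full week contributes 5 weekdays (Mon–Fri): 56 × 5 = 280.
The 1 extra day is Tuesday — 1 of them qualifies.
Total: 280 + 1 = 281.
Holidays: July 14, 1969 (Mon); August 5, 1969 (Tue); November 10, 1969 (Mon); February 4, 1970 (Wed); April 28, 1970 (Tue); July 13, 1970 (Mon); July 19, 1970 (Sun).
6 of the 7 holidays fall on weekdays; the rest are weekends and were already excluded.
Business days: 281 − 6 = 275.

275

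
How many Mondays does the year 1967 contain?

52

January 1, 1967 is a Sunday.
That's 365 days from start to end, counting both.
365 = 7 × 52 + 1, so there are 52 full weeks plus 1 extra day.
Each full week contributes one Monday: 52 so far.
The 1 extra day is Sunday — none qualify.
Total: 52 + 0 = 52.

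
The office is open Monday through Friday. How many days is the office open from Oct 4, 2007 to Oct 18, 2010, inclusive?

Oct 4, 2007 is a Thursday.
From Oct 4, 2007 to Oct 18, 2010 is 1111 days inclusive.
1111 = 7 × 158 + 5, so there are 158 full weeks plus 5 extra days.
Each full week contributes 5 weekdays (Mon–Fri): 158 × 5 = 790.
The 5 extra days are Thu, Fri, Sat, Sun, Mon — 3 of them qualify.
Total: 790 + 3 = 793.

793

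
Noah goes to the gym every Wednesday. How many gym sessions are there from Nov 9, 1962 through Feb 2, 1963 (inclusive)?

Nov 9, 1962 is a Friday.
From Nov 9, 1962 to Feb 2, 1963 is 86 days inclusive.
86 = 7 × 12 + 2, so there are 12 full weeks plus 2 extra days.
Each full week contributes one Wednesday: 12 so far.
The 2 extra days are Friday, Saturday — none qualify.
Total: 12 + 0 = 12.

12 Wednesdays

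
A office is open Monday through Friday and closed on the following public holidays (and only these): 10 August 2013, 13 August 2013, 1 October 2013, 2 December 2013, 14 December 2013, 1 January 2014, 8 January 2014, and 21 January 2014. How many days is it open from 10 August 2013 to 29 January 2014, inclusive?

10 August 2013 is a Saturday.
From 10 August 2013 to 29 January 2014 is 173 days inclusive.
173 = 7 × 24 + 5, so there are 24 full weeks plus 5 extra days.
Each full week contributes 5 weekdays (Mon–Fri): 24 × 5 = 120.
The 5 extra days are Saturday, Sunday, Monday, Tuesday, Wednesday — 3 of them qualify.
Total: 120 + 3 = 123.
Holidays: 10 August 2013 (Sat); 13 August 2013 (Tue); 1 October 2013 (Tue); 2 December 2013 (Mon); 14 December 2013 (Sat); 1 January 2014 (Wed); 8 January 2014 (Wed); 21 January 2014 (Tue).
6 of the 8 holidays fall on weekdays; the rest are weekends and were already excluded.
Business days: 123 − 6 = 117.

117 working days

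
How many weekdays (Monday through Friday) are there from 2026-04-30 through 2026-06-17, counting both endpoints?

35

2026-04-30 is a Thursday.
That's 49 days from start to end, counting both.
49 = 7 × 7, so the span is exactly 7 full weeks.
Each full week contributes 5 weekdays (Mon–Fri): 7 × 5 = 35.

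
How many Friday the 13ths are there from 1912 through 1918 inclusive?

12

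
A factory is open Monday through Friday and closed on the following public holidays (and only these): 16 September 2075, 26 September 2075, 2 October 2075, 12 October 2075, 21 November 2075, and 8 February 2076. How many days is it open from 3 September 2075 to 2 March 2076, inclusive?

126 working days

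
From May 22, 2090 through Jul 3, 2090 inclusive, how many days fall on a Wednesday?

6

May 22, 2090 is a Monday.
The range spans 43 days (inclusive of both endpoints).
43 = 7 × 6 + 1, so there are 6 full weeks plus 1 extra day.
Each full week contributes one Wednesday: 6 so far.
The 1 extra day is Monday — none qualify.
Total: 6 + 0 = 6.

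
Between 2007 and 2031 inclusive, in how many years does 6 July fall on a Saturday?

Day of week of July 6 in each year:
2007: Fri, 2008: Sun, 2009: Mon, 2010: Tue, 2011: Wed, 2012: Fri, 2013: Sat ✓, 2014: Sun, 2015: Mon, 2016: Wed, 2017: Thu, 2018: Fri, 2019: Sat ✓, 2020: Mon, 2021: Tue, 2022: Wed, 2023: Thu, 2024: Sat ✓, 2025: Sun, 2026: Mon, 2027: Tue, 2028: Thu, 2029: Fri, 2030: Sat ✓, 2031: Sun
Saturdays: 2013, 2019, 2024, 2030.

4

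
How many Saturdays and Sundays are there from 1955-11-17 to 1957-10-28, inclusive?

204

1955-11-17 is a Thursday.
That's 712 days from start to end, counting both.
712 = 7 × 101 + 5, so there are 101 full weeks plus 5 extra days.
Each full week contributes 2 weekend days (Sat, Sun): 101 × 2 = 202.
The 5 extra days are Thursday, Friday, Saturday, Sunday, Monday — 2 of them qualify.
Total: 202 + 2 = 204.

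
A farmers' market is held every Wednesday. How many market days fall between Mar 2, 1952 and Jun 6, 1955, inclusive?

Mar 2, 1952 is a Sunday.
The range spans 1192 days (inclusive of both endpoints).
1192 = 7 × 170 + 2, so there are 170 full weeks plus 2 extra days.
Each full week contributes one Wednesday: 170 so far.
The 2 extra days are Sun, Mon — none qualify.
Total: 170 + 0 = 170.

170 Wednesdays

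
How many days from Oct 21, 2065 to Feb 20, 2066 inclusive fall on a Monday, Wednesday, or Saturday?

Oct 21, 2065 is a Wednesday.
That's 123 days from start to end, counting both.
123 = 7 × 17 + 4, so there are 17 full weeks plus 4 extra days.
Each full week contributes 3 days from the set (Mon, Wed, Sat): 17 × 3 = 51.
The 4 extra days are Wednesday, Thursday, Friday, Saturday — 2 of them qualify.
Total: 51 + 2 = 53.

53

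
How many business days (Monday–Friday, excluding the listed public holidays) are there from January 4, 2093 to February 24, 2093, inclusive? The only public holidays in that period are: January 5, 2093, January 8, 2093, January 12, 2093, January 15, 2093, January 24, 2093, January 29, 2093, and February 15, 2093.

32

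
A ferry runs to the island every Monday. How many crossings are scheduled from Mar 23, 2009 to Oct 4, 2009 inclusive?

Mar 23, 2009 is a Monday.
The range spans 196 days (inclusive of both endpoints).
196 = 7 × 28, so the span is exactly 28 full weeks.
Each full week contributes one Monday: 28 so far.

28 Mondays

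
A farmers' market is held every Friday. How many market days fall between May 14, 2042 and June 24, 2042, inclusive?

6

May 14, 2042 is a Wednesday.
From May 14, 2042 to June 24, 2042 is 42 days inclusive.
42 = 7 × 6, so the span is exactly 6 full weeks.
Each full week contributes one Friday: 6 so far.
Total: 6.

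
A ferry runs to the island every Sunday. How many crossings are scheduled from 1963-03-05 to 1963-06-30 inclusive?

1963-03-05 is a Tuesday.
That's 118 days from start to end, counting both.
118 = 7 × 16 + 6, so there are 16 full weeks plus 6 extra days.
Each full week contributes one Sunday: 16 so far.
The 6 extra days are Tue, Wed, Thu, Fri, Sat, Sun — 1 of them qualifies.
Total: 16 + 1 = 17.

17 Sundays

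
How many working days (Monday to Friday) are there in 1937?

261 weekdays

Jan 1, 1937 is a Friday.
The range spans 365 days (inclusive of both endpoints).
365 = 7 × 52 + 1, so there are 52 full weeks plus 1 extra day.
Each full week contributes 5 weekdays (Mon–Fri): 52 × 5 = 260.
The 1 extra day is Fri — 1 of them qualifies.
Total: 260 + 1 = 261.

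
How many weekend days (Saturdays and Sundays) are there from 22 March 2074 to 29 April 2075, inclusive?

22 March 2074 is a Thursday.
The range spans 404 days (inclusive of both endpoints).
404 = 7 × 57 + 5, so there are 57 full weeks plus 5 extra days.
Each full week contributes 2 weekend days (Sat, Sun): 57 × 2 = 114.
The 5 extra days are Thursday, Friday, Saturday, Sunday, Monday — 2 of them qualify.
Total: 114 + 2 = 116.

116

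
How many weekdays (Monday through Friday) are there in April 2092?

22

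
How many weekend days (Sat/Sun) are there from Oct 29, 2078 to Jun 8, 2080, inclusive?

Oct 29, 2078 is a Saturday.
From Oct 29, 2078 to Jun 8, 2080 is 589 days inclusive.
589 = 7 × 84 + 1, so there are 84 full weeks plus 1 extra day.
Each full week contributes 2 weekend days (Sat, Sun): 84 × 2 = 168.
The 1 extra day is Sat — 1 of them qualifies.
Total: 168 + 1 = 169.

169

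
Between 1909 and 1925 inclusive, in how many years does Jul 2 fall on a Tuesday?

2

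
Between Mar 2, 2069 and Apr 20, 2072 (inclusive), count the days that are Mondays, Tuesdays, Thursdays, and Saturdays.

655

Mar 2, 2069 is a Saturday.
That's 1146 days from start to end, counting both.
1146 = 7 × 163 + 5, so there are 163 full weeks plus 5 extra days.
Each full week contributes 4 days from the set (Mon, Tue, Thu, Sat): 163 × 4 = 652.
The 5 extra days are Saturday, Sunday, Monday, Tuesday, Wednesday — 3 of them qualify.
Total: 652 + 3 = 655.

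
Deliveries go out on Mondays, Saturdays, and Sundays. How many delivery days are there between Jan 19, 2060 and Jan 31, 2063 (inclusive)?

Jan 19, 2060 is a Monday.
The range spans 1109 days (inclusive of both endpoints).
1109 = 7 × 158 + 3, so there are 158 full weeks plus 3 extra days.
Each full week contributes 3 days from the set (Mon, Sat, Sun): 158 × 3 = 474.
The 3 extra days are Monday, Tuesday, Wednesday — 1 of them qualifies.
Total: 474 + 1 = 475.

475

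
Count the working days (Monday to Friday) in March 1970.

Mar 1, 1970 is a Sunday.
From Mar 1, 1970 to Mar 31, 1970 is 31 days inclusive.
31 = 7 × 4 + 3, so there are 4 full weeks plus 3 extra days.
Each full week contributes 5 weekdays (Mon–Fri): 4 × 5 = 20.
The 3 extra days are Sunday, Monday, Tuesday — 2 of them qualify.
Total: 20 + 2 = 22.

22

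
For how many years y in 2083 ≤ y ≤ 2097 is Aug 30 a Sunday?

1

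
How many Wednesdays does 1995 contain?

52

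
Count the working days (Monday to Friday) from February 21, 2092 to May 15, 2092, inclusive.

February 21, 2092 is a Thursday.
That's 85 days from start to end, counting both.
85 = 7 × 12 + 1, so there are 12 full weeks plus 1 extra day.
Each full week contributes 5 weekdays (Mon–Fri): 12 × 5 = 60.
The 1 extra day is Thursday — 1 of them qualifies.
Total: 60 + 1 = 61.

61 weekdays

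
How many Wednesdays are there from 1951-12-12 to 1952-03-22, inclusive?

15

1951-12-12 is a Wednesday.
That's 102 days from start to end, counting both.
102 = 7 × 14 + 4, so there are 14 full weeks plus 4 extra days.
Each full week contributes one Wednesday: 14 so far.
The 4 extra days are Wednesday, Thursday, Friday, Saturday — 1 of them qualifies.
Total: 14 + 1 = 15.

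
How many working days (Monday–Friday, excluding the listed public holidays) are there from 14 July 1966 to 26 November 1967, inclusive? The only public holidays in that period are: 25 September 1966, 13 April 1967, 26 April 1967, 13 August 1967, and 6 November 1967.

354 working days

14 July 1966 is a Thursday.
From 14 July 1966 to 26 November 1967 is 501 days inclusive.
501 = 7 × 71 + 4, so there are 71 full weeks plus 4 extra days.
Each full week contributes 5 weekdays (Mon–Fri): 71 × 5 = 355.
The 4 extra days are Thursday, Friday, Saturday, Sunday — 2 of them qualify.
Total: 355 + 2 = 357.
Holidays: 25 September 1966 (Sun); 13 April 1967 (Thu); 26 April 1967 (Wed); 13 August 1967 (Sun); 6 November 1967 (Mon).
3 of the 5 holidays fall on weekdays; the rest are weekends and were already excluded.
Business days: 357 − 3 = 354.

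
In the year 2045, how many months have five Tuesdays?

A month has five Tuesdays exactly when Tuesday falls within its first (length − 28) days.
Jan: 31 days, starts Sun → 5 of Sun, Mon, Tue ✓
Feb: 28 days, starts Wed → 5 of (none)
Mar: 31 days, starts Wed → 5 of Wed, Thu, Fri
Apr: 30 days, starts Sat → 5 of Sat, Sun
May: 31 days, starts Mon → 5 of Mon, Tue, Wed ✓
Jun: 30 days, starts Thu → 5 of Thu, Fri
Jul: 31 days, starts Sat → 5 of Sat, Sun, Mon
Aug: 31 days, starts Tue → 5 of Tue, Wed, Thu ✓
Sep: 30 days, starts Fri → 5 of Fri, Sat
Oct: 31 days, starts Sun → 5 of Sun, Mon, Tue ✓
Nov: 30 days, starts Wed → 5 of Wed, Thu
Dec: 31 days, starts Fri → 5 of Fri, Sat, Sun
Months with five Tuesdays: Jan, May, Aug, Oct.

4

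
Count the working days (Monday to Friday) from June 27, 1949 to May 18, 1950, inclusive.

234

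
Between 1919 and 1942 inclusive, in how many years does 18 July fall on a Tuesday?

Day of week of July 18 in each year:
1919: Fri, 1920: Sun, 1921: Mon, 1922: Tue ✓, 1923: Wed, 1924: Fri, 1925: Sat, 1926: Sun, 1927: Mon, 1928: Wed, 1929: Thu, 1930: Fri, 1931: Sat, 1932: Mon, 1933: Tue ✓, 1934: Wed, 1935: Thu, 1936: Sat, 1937: Sun, 1938: Mon, 1939: Tue ✓, 1940: Thu, 1941: Fri, 1942: Sat
Tuesdays: 1922, 1933, 1939.

3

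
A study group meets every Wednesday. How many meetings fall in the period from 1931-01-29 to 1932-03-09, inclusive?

58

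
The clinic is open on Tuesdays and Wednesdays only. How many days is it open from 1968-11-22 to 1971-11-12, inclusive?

1968-11-22 is a Friday.
The range spans 1086 days (inclusive of both endpoints).
1086 = 7 × 155 + 1, so there are 155 full weeks plus 1 extra day.
Each full week contributes 2 days from the set (Tue, Wed): 155 × 2 = 310.
The 1 extra day is Friday — none qualify.
Total: 310 + 0 = 310.

310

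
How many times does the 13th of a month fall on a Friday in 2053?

The 13th falls on a Friday when the month's 13th has weekday Fri.
Jan 13 is Mon; Feb 13 is Thu; Mar 13 is Thu; Apr 13 is Sun; May 13 is Tue; Jun 13 is Fri ✓; Jul 13 is Sun; Aug 13 is Wed; Sep 13 is Sat; Oct 13 is Mon; Nov 13 is Thu; Dec 13 is Sat.
Friday the 13ths: Jun.

1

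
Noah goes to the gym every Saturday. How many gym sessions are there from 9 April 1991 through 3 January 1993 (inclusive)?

9 April 1991 is a Tuesday.
That's 636 days from start to end, counting both.
636 = 7 × 90 + 6, so there are 90 full weeks plus 6 extra days.
Each full week contributes one Saturday: 90 so far.
The 6 extra days are Tuesday, Wednesday, Thursday, Friday, Saturday, Sunday — 1 of them qualifies.
Total: 90 + 1 = 91.

91 Saturdays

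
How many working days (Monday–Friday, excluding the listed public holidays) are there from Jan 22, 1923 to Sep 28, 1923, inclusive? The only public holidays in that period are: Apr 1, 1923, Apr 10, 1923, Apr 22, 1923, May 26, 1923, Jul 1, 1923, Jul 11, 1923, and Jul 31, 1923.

Jan 22, 1923 is a Monday.
That's 250 days from start to end, counting both.
250 = 7 × 35 + 5, so there are 35 full weeks plus 5 extra days.
Each full week contributes 5 weekdays (Mon–Fri): 35 × 5 = 175.
The 5 extra days are Mon, Tue, Wed, Thu, Fri — 5 of them qualify.
Total: 175 + 5 = 180.
Holidays: Apr 1, 1923 (Sun); Apr 10, 1923 (Tue); Apr 22, 1923 (Sun); May 26, 1923 (Sat); Jul 1, 1923 (Sun); Jul 11, 1923 (Wed); Jul 31, 1923 (Tue).
3 of the 7 holidays fall on weekdays; the rest are weekends and were already excluded.
Business days: 180 − 3 = 177.

177 working days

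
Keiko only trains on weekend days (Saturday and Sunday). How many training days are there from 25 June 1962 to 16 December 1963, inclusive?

25 June 1962 is a Monday.
That's 540 days from start to end, counting both.
540 = 7 × 77 + 1, so there are 77 full weeks plus 1 extra day.
Each full week contributes 2 weekend days (Sat, Sun): 77 × 2 = 154.
The 1 extra day is Mon — none qualify.
Total: 154 + 0 = 154.

154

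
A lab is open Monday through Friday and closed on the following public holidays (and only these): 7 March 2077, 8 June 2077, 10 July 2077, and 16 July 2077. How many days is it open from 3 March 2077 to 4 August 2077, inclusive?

109 business days

3 March 2077 is a Wednesday.
The range spans 155 days (inclusive of both endpoints).
155 = 7 × 22 + 1, so there are 22 full weeks plus 1 extra day.
Each full week contributes 5 weekdays (Mon–Fri): 22 × 5 = 110.
The 1 extra day is Wed — 1 of them qualifies.
Total: 110 + 1 = 111.
Holidays: 7 March 2077 (Sun); 8 June 2077 (Tue); 10 July 2077 (Sat); 16 July 2077 (Fri).
2 of the 4 holidays fall on weekdays; the rest are weekends and were already excluded.
Business days: 111 − 2 = 109.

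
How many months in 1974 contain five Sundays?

4

A month has five Sundays exactly when Sunday falls within its first (length − 28) days.
Jan: 31 days, starts Tue → 5 of Tue, Wed, Thu
Feb: 28 days, starts Fri → 5 of (none)
Mar: 31 days, starts Fri → 5 of Fri, Sat, Sun ✓
Apr: 30 days, starts Mon → 5 of Mon, Tue
May: 31 days, starts Wed → 5 of Wed, Thu, Fri
Jun: 30 days, starts Sat → 5 of Sat, Sun ✓
Jul: 31 days, starts Mon → 5 of Mon, Tue, Wed
Aug: 31 days, starts Thu → 5 of Thu, Fri, Sat
Sep: 30 days, starts Sun → 5 of Sun, Mon ✓
Oct: 31 days, starts Tue → 5 of Tue, Wed, Thu
Nov: 30 days, starts Fri → 5 of Fri, Sat
Dec: 31 days, starts Sun → 5 of Sun, Mon, Tue ✓
Months with five Sundays: Mar, Jun, Sep, Dec.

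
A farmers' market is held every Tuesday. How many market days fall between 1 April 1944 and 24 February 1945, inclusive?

1 April 1944 is a Saturday.
The range spans 330 days (inclusive of both endpoints).
330 = 7 × 47 + 1, so there are 47 full weeks plus 1 extra day.
Each full week contributes one Tuesday: 47 so far.
The 1 extra day is Sat — none qualify.
Total: 47 + 0 = 47.

47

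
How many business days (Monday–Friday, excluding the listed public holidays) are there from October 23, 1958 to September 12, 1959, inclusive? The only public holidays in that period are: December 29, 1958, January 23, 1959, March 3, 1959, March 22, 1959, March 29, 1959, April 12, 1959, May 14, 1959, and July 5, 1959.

October 23, 1958 is a Thursday.
The range spans 325 days (inclusive of both endpoints).
325 = 7 × 46 + 3, so there are 46 full weeks plus 3 extra days.
Each full week contributes 5 weekdays (Mon–Fri): 46 × 5 = 230.
The 3 extra days are Thu, Fri, Sat — 2 of them qualify.
Total: 230 + 2 = 232.
Holidays: December 29, 1958 (Mon); January 23, 1959 (Fri); March 3, 1959 (Tue); March 22, 1959 (Sun); March 29, 1959 (Sun); April 12, 1959 (Sun); May 14, 1959 (Thu); July 5, 1959 (Sun).
4 of the 8 holidays fall on weekdays; the rest are weekends and were already excluded.
Business days: 232 − 4 = 228.

228 business days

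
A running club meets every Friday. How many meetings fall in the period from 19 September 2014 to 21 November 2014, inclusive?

19 September 2014 is a Friday.
That's 64 days from start to end, counting both.
64 = 7 × 9 + 1, so there are 9 full weeks plus 1 extra day.
Each full week contributes one Friday: 9 so far.
The 1 extra day is Friday — 1 of them qualifies.
Total: 9 + 1 = 10.

10 Fridays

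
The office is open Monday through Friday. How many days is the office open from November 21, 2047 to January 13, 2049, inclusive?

November 21, 2047 is a Thursday.
The range spans 420 days (inclusive of both endpoints).
420 = 7 × 60, so the span is exactly 60 full weeks.
Each full week contributes 5 weekdays (Mon–Fri): 60 × 5 = 300.

300 weekdays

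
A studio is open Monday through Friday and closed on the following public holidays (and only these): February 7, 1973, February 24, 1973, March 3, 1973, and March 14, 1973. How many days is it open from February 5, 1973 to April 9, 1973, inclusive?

44 working days

February 5, 1973 is a Monday.
From February 5, 1973 to April 9, 1973 is 64 days inclusive.
64 = 7 × 9 + 1, so there are 9 full weeks plus 1 extra day.
Each full week contributes 5 weekdays (Mon–Fri): 9 × 5 = 45.
The 1 extra day is Mon — 1 of them qualifies.
Total: 45 + 1 = 46.
Holidays: February 7, 1973 (Wed); February 24, 1973 (Sat); March 3, 1973 (Sat); March 14, 1973 (Wed).
2 of the 4 holidays fall on weekdays; the rest are weekends and were already excluded.
Business days: 46 − 2 = 44.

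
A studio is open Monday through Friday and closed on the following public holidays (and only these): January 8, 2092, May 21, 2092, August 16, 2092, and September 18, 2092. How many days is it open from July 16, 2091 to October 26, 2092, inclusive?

July 16, 2091 is a Monday.
The range spans 469 days (inclusive of both endpoints).
469 = 7 × 67, so the span is exactly 67 full weeks.
Each full week contributes 5 weekdays (Mon–Fri): 67 × 5 = 335.
Total: 335.
Holidays: January 8, 2092 (Tue); May 21, 2092 (Wed); August 16, 2092 (Sat); September 18, 2092 (Thu).
3 of the 4 holidays fall on weekdays; the rest are weekends and were already excluded.
Business days: 335 − 3 = 332.

332 business days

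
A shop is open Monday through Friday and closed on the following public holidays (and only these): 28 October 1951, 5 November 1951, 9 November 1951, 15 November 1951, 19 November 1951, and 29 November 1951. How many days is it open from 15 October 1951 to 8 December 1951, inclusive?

35 working days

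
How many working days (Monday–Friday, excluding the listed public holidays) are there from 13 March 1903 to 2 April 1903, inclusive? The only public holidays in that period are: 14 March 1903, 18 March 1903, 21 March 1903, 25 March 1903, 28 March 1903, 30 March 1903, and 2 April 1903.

11 working days

13 March 1903 is a Friday.
The range spans 21 days (inclusive of both endpoints).
21 = 7 × 3, so the span is exactly 3 full weeks.
Each full week contributes 5 weekdays (Mon–Fri): 3 × 5 = 15.
Holidays: 14 March 1903 (Sat); 18 March 1903 (Wed); 21 March 1903 (Sat); 25 March 1903 (Wed); 28 March 1903 (Sat); 30 March 1903 (Mon); 2 April 1903 (Thu).
4 of the 7 holidays fall on weekdays; the rest are weekends and were already excluded.
Business days: 15 − 4 = 11.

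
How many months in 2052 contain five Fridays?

A month has five Fridays exactly when Friday falls within its first (length − 28) days.
Jan: 31 days, starts Mon → 5 of Mon, Tue, Wed
Feb: 29 days, starts Thu → 5 of Thu
Mar: 31 days, starts Fri → 5 of Fri, Sat, Sun ✓
Apr: 30 days, starts Mon → 5 of Mon, Tue
May: 31 days, starts Wed → 5 of Wed, Thu, Fri ✓
Jun: 30 days, starts Sat → 5 of Sat, Sun
Jul: 31 days, starts Mon → 5 of Mon, Tue, Wed
Aug: 31 days, starts Thu → 5 of Thu, Fri, Sat ✓
Sep: 30 days, starts Sun → 5 of Sun, Mon
Oct: 31 days, starts Tue → 5 of Tue, Wed, Thu
Nov: 30 days, starts Fri → 5 of Fri, Sat ✓
Dec: 31 days, starts Sun → 5 of Sun, Mon, Tue
Months with five Fridays: Mar, May, Aug, Nov.

4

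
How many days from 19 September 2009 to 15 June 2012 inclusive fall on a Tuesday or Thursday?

286

19 September 2009 is a Saturday.
That's 1001 days from start to end, counting both.
1001 = 7 × 143, so the span is exactly 143 full weeks.
Each full week contributes 2 days from the set (Tue, Thu): 143 × 2 = 286.
Total: 286.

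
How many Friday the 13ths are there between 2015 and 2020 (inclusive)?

Friday-the-13ths by year:
2015: Feb, Mar, Nov
2016: May
2017: Jan, Oct
2018: Apr, Jul
2019: Sep, Dec
2020: Mar, Nov

12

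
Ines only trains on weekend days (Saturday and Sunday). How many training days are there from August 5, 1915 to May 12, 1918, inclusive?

290

August 5, 1915 is a Thursday.
The range spans 1012 days (inclusive of both endpoints).
1012 = 7 × 144 + 4, so there are 144 full weeks plus 4 extra days.
Each full week contributes 2 weekend days (Sat, Sun): 144 × 2 = 288.
The 4 extra days are Thursday, Friday, Saturday, Sunday — 2 of them qualify.
Total: 288 + 2 = 290.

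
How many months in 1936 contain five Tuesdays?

A month has five Tuesdays exactly when Tuesday falls within its first (length − 28) days.
Jan: 31 days, starts Wed → 5 of Wed, Thu, Fri
Feb: 29 days, starts Sat → 5 of Sat
Mar: 31 days, starts Sun → 5 of Sun, Mon, Tue ✓
Apr: 30 days, starts Wed → 5 of Wed, Thu
May: 31 days, starts Fri → 5 of Fri, Sat, Sun
Jun: 30 days, starts Mon → 5 of Mon, Tue ✓
Jul: 31 days, starts Wed → 5 of Wed, Thu, Fri
Aug: 31 days, starts Sat → 5 of Sat, Sun, Mon
Sep: 30 days, starts Tue → 5 of Tue, Wed ✓
Oct: 31 days, starts Thu → 5 of Thu, Fri, Sat
Nov: 30 days, starts Sun → 5 of Sun, Mon
Dec: 31 days, starts Tue → 5 of Tue, Wed, Thu ✓
Months with five Tuesdays: Mar, Jun, Sep, Dec.

4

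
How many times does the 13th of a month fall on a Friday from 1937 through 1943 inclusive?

Friday-the-13ths by year:
1937: Aug
1938: May
1939: Jan, Oct
1940: Sep, Dec
1941: Jun
1942: Feb, Mar, Nov
1943: Aug

11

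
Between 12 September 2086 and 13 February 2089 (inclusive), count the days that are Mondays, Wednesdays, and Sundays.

379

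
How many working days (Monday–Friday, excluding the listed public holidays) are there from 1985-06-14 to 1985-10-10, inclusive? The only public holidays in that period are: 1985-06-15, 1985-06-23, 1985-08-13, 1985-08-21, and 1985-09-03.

1985-06-14 is a Friday.
That's 119 days from start to end, counting both.
119 = 7 × 17, so the span is exactly 17 full weeks.
Each full week contributes 5 weekdays (Mon–Fri): 17 × 5 = 85.
Total: 85.
Holidays: 1985-06-15 (Sat); 1985-06-23 (Sun); 1985-08-13 (Tue); 1985-08-21 (Wed); 1985-09-03 (Tue).
3 of the 5 holidays fall on weekdays; the rest are weekends and were already excluded.
Business days: 85 − 3 = 82.

82 working days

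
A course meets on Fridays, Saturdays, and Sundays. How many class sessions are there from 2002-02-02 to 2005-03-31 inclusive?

494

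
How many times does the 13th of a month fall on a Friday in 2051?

The 13th falls on a Friday when the month's 13th has weekday Fri.
Jan 13 is Fri ✓; Feb 13 is Mon; Mar 13 is Mon; Apr 13 is Thu; May 13 is Sat; Jun 13 is Tue; Jul 13 is Thu; Aug 13 is Sun; Sep 13 is Wed; Oct 13 is Fri ✓; Nov 13 is Mon; Dec 13 is Wed.
Friday the 13ths: Jan, Oct.

2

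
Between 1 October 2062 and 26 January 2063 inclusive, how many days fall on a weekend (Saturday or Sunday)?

1 October 2062 is a Sunday.
The range spans 118 days (inclusive of both endpoints).
118 = 7 × 16 + 6, so there are 16 full weeks plus 6 extra days.
Each full week contributes 2 weekend days (Sat, Sun): 16 × 2 = 32.
The 6 extra days are Sunday, Monday, Tuesday, Wednesday, Thursday, Friday — 1 of them qualifies.
Total: 32 + 1 = 33.

33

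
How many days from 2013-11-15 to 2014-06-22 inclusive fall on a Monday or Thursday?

62

2013-11-15 is a Friday.
That's 220 days from start to end, counting both.
220 = 7 × 31 + 3, so there are 31 full weeks plus 3 extra days.
Each full week contributes 2 days from the set (Mon, Thu): 31 × 2 = 62.
The 3 extra days are Friday, Saturday, Sunday — none qualify.
Total: 62 + 0 = 62.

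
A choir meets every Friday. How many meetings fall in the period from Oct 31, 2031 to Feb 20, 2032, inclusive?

17 Fridays

Oct 31, 2031 is a Friday.
That's 113 days from start to end, counting both.
113 = 7 × 16 + 1, so there are 16 full weeks plus 1 extra day.
Each full week contributes one Friday: 16 so far.
The 1 extra day is Friday — 1 of them qualifies.
Total: 16 + 1 = 17.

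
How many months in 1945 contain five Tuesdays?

4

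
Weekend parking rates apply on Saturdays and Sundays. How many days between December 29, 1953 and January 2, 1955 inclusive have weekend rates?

106

December 29, 1953 is a Tuesday.
The range spans 370 days (inclusive of both endpoints).
370 = 7 × 52 + 6, so there are 52 full weeks plus 6 extra days.
Each full week contributes 2 weekend days (Sat, Sun): 52 × 2 = 104.
The 6 extra days are Tue, Wed, Thu, Fri, Sat, Sun — 2 of them qualify.
Total: 104 + 2 = 106.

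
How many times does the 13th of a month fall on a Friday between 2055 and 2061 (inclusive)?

Friday-the-13ths by year:
2055: Aug
2056: Oct
2057: Apr, Jul
2058: Sep, Dec
2059: Jun
2060: Feb, Aug
2061: May

10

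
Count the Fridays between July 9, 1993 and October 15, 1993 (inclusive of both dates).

15

July 9, 1993 is a Friday.
The range spans 99 days (inclusive of both endpoints).
99 = 7 × 14 + 1, so there are 14 full weeks plus 1 extra day.
Each full week contributes one Friday: 14 so far.
The 1 extra day is Friday — 1 of them qualifies.
Total: 14 + 1 = 15.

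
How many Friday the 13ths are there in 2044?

The 13th falls on a Friday when the month's 13th has weekday Fri.
Jan 13 is Wed; Feb 13 is Sat; Mar 13 is Sun; Apr 13 is Wed; May 13 is Fri ✓; Jun 13 is Mon; Jul 13 is Wed; Aug 13 is Sat; Sep 13 is Tue; Oct 13 is Thu; Nov 13 is Sun; Dec 13 is Tue.
Friday the 13ths: May.

1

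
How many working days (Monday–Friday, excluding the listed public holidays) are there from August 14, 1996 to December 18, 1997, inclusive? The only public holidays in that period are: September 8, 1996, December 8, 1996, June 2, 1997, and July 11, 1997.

350

August 14, 1996 is a Wednesday.
The range spans 492 days (inclusive of both endpoints).
492 = 7 × 70 + 2, so there are 70 full weeks plus 2 extra days.
Each full week contributes 5 weekdays (Mon–Fri): 70 × 5 = 350.
The 2 extra days are Wednesday, Thursday — 2 of them qualify.
Total: 350 + 2 = 352.
Holidays: September 8, 1996 (Sun); December 8, 1996 (Sun); June 2, 1997 (Mon); July 11, 1997 (Fri).
2 of the 4 holidays fall on weekdays; the rest are weekends and were already excluded.
Business days: 352 − 2 = 350.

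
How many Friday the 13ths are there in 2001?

2

The 13th falls on a Friday when the month's 13th has weekday Fri.
Jan 13 is Sat; Feb 13 is Tue; Mar 13 is Tue; Apr 13 is Fri ✓; May 13 is Sun; Jun 13 is Wed; Jul 13 is Fri ✓; Aug 13 is Mon; Sep 13 is Thu; Oct 13 is Sat; Nov 13 is Tue; Dec 13 is Thu.
Friday the 13ths: Apr, Jul.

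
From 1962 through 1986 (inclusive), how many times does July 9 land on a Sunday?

Day of week of July 9 in each year:
1962: Mon, 1963: Tue, 1964: Thu, 1965: Fri, 1966: Sat, 1967: Sun ✓, 1968: Tue, 1969: Wed, 1970: Thu, 1971: Fri, 1972: Sun ✓, 1973: Mon, 1974: Tue, 1975: Wed, 1976: Fri, 1977: Sat, 1978: Sun ✓, 1979: Mon, 1980: Wed, 1981: Thu, 1982: Fri, 1983: Sat, 1984: Mon, 1985: Tue, 1986: Wed
Sundays: 1967, 1972, 1978.

3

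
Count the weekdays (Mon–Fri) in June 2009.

Jun 1, 2009 is a Monday.
That's 30 days from start to end, counting both.
30 = 7 × 4 + 2, so there are 4 full weeks plus 2 extra days.
Each full week contributes 5 weekdays (Mon–Fri): 4 × 5 = 20.
The 2 extra days are Mon, Tue — 2 of them qualify.
Total: 20 + 2 = 22.

22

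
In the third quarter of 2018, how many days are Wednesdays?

Jul 1, 2018 is a Sunday.
From Jul 1, 2018 to Sep 30, 2018 is 92 days inclusive.
92 = 7 × 13 + 1, so there are 13 full weeks plus 1 extra day.
Each full week contributes one Wednesday: 13 so far.
The 1 extra day is Sun — none qualify.
Total: 13 + 0 = 13.

13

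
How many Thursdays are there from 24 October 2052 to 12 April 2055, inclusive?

24 October 2052 is a Thursday.
From 24 October 2052 to 12 April 2055 is 901 days inclusive.
901 = 7 × 128 + 5, so there are 128 full weeks plus 5 extra days.
Each full week contributes one Thursday: 128 so far.
The 5 extra days are Thursday, Friday, Saturday, Sunday, Monday — 1 of them qualifies.
Total: 128 + 1 = 129.

129 Thursdays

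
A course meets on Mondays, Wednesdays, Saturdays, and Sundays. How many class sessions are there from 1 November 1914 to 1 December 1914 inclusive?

18

1 November 1914 is a Sunday.
From 1 November 1914 to 1 December 1914 is 31 days inclusive.
31 = 7 × 4 + 3, so there are 4 full weeks plus 3 extra days.
Each full week contributes 4 days from the set (Mon, Wed, Sat, Sun): 4 × 4 = 16.
The 3 extra days are Sun, Mon, Tue — 2 of them qualify.
Total: 16 + 2 = 18.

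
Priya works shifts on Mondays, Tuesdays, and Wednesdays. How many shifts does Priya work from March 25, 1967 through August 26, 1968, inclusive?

March 25, 1967 is a Saturday.
That's 521 days from start to end, counting both.
521 = 7 × 74 + 3, so there are 74 full weeks plus 3 extra days.
Each full week contributes 3 days from the set (Mon, Tue, Wed): 74 × 3 = 222.
The 3 extra days are Sat, Sun, Mon — 1 of them qualifies.
Total: 222 + 1 = 223.

223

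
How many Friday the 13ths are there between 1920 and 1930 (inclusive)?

19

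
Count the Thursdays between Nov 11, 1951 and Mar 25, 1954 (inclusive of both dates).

124

Nov 11, 1951 is a Sunday.
That's 866 days from start to end, counting both.
866 = 7 × 123 + 5, so there are 123 full weeks plus 5 extra days.
Each full week contributes one Thursday: 123 so far.
The 5 extra days are Sunday, Monday, Tuesday, Wednesday, Thursday — 1 of them qualifies.
Total: 123 + 1 = 124.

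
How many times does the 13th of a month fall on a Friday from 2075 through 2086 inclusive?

Friday-the-13ths by year:
2075: Sep, Dec
2076: Mar, Nov
2077: Aug
2078: May
2079: Jan, Oct
2080: Sep, Dec
2081: Jun
2082: Feb, Mar, Nov
2083: Aug
2084: Oct
2085: Apr, Jul
2086: Sep, Dec

20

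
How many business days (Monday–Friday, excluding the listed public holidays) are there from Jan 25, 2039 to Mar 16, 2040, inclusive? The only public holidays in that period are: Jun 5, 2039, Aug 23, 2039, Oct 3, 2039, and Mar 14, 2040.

296

Jan 25, 2039 is a Tuesday.
From Jan 25, 2039 to Mar 16, 2040 is 417 days inclusive.
417 = 7 × 59 + 4, so there are 59 full weeks plus 4 extra days.
Each full week contributes 5 weekdays (Mon–Fri): 59 × 5 = 295.
The 4 extra days are Tue, Wed, Thu, Fri — 4 of them qualify.
Total: 295 + 4 = 299.
Holidays: Jun 5, 2039 (Sun); Aug 23, 2039 (Tue); Oct 3, 2039 (Mon); Mar 14, 2040 (Wed).
3 of the 4 holidays fall on weekdays; the rest are weekends and were already excluded.
Business days: 299 − 3 = 296.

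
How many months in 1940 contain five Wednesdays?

4

A month has five Wednesdays exactly when Wednesday falls within its first (length − 28) days.
Jan: 31 days, starts Mon → 5 of Mon, Tue, Wed ✓
Feb: 29 days, starts Thu → 5 of Thu
Mar: 31 days, starts Fri → 5 of Fri, Sat, Sun
Apr: 30 days, starts Mon → 5 of Mon, Tue
May: 31 days, starts Wed → 5 of Wed, Thu, Fri ✓
Jun: 30 days, starts Sat → 5 of Sat, Sun
Jul: 31 days, starts Mon → 5 of Mon, Tue, Wed ✓
Aug: 31 days, starts Thu → 5 of Thu, Fri, Sat
Sep: 30 days, starts Sun → 5 of Sun, Mon
Oct: 31 days, starts Tue → 5 of Tue, Wed, Thu ✓
Nov: 30 days, starts Fri → 5 of Fri, Sat
Dec: 31 days, starts Sun → 5 of Sun, Mon, Tue
Months with five Wednesdays: Jan, May, Jul, Oct.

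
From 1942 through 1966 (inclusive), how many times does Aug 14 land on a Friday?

4

Day of week of August 14 in each year:
1942: Fri ✓, 1943: Sat, 1944: Mon, 1945: Tue, 1946: Wed, 1947: Thu, 1948: Sat, 1949: Sun, 1950: Mon, 1951: Tue, 1952: Thu, 1953: Fri ✓, 1954: Sat, 1955: Sun, 1956: Tue, 1957: Wed, 1958: Thu, 1959: Fri ✓, 1960: Sun, 1961: Mon, 1962: Tue, 1963: Wed, 1964: Fri ✓, 1965: Sat, 1966: Sun
Fridays: 1942, 1953, 1959, 1964.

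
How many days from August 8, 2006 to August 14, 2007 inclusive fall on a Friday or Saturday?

106

August 8, 2006 is a Tuesday.
That's 372 days from start to end, counting both.
372 = 7 × 53 + 1, so there are 53 full weeks plus 1 extra day.
Each full week contributes 2 days from the set (Fri, Sat): 53 × 2 = 106.
The 1 extra day is Tuesday — none qualify.
Total: 106 + 0 = 106.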